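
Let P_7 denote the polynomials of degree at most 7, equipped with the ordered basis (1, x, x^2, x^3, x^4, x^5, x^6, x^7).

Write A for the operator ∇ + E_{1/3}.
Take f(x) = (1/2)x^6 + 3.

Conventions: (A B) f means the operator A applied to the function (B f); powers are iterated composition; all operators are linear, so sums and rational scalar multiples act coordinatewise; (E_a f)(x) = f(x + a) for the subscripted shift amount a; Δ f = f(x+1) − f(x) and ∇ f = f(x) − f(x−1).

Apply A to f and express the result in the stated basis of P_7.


∇ f = 3x^5 - (15/2)x^4 + 10x^3 - (15/2)x^2 + 3x - 1/2
E_{1/3} f = (1/2)x^6 + x^5 + (5/6)x^4 + (10/27)x^3 + (5/54)x^2 + (1/81)x + 4375/1458
(∇ + E_{1/3}) f = (1/2)x^6 + 4x^5 - (20/3)x^4 + (280/27)x^3 - (200/27)x^2 + (244/81)x + 1823/729

g(x) = (1/2)x^6 + 4x^5 - (20/3)x^4 + (280/27)x^3 - (200/27)x^2 + (244/81)x + 1823/729


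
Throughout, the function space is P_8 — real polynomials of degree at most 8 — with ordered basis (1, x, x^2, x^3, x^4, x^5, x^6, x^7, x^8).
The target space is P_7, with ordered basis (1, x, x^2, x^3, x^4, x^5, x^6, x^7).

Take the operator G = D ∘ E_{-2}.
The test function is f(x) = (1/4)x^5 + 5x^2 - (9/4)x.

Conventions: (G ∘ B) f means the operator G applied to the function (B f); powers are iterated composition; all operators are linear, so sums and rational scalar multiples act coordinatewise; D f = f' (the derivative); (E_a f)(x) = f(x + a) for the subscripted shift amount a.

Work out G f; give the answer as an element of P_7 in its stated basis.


the result is g(x) = (5/4)x^4 - 10x^3 + 30x^2 - 30x - 9/4

E_{-2} f = (1/4)x^5 - (5/2)x^4 + 10x^3 - 15x^2 - (9/4)x + 33/2
D E_{-2} f = (5/4)x^4 - 10x^3 + 30x^2 - 30x - 9/4


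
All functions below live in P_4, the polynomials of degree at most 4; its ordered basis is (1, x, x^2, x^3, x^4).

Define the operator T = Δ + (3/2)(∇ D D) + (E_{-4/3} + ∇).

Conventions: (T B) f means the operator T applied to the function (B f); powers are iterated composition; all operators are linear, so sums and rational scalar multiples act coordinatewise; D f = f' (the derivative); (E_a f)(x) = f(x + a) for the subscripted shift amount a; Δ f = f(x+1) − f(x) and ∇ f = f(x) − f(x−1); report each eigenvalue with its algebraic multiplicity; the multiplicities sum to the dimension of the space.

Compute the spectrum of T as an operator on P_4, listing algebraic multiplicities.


λ = 1 (multiplicity 5)

image of 1: 1
image of x: x + 2/3
image of x^2: x^2 + (4/3)x + 16/9
image of x^3: x^3 + 2x^2 + (16/3)x + 233/27
image of x^4: x^4 + (8/3)x^3 + (32/3)x^2 + (932/27)x - 1202/81
the matrix is upper triangular; its diagonal is (1, 1, 1, 1, 1)
for a triangular matrix the eigenvalues are the diagonal entries, with algebraic multiplicity their repetition count


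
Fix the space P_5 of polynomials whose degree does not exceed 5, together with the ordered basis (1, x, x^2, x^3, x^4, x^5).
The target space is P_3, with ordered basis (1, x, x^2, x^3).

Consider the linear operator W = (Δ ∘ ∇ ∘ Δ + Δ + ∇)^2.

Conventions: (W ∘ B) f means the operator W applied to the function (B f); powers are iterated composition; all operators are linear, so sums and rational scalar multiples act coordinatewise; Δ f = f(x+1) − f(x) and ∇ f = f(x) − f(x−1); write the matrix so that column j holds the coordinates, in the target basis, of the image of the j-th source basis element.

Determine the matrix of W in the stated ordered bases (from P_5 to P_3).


image of 1: 0
image of x: 0
image of x^2: 8
image of x^3: 24x
image of x^4: 48x^2 + 128
image of x^5: 80x^3 + 640x + 240
each image's coordinates form column j of the matrix

the matrix is [[0, 0, 8, 0, 128, 240]; [0, 0, 0, 24, 0, 640]; [0, 0, 0, 0, 48, 0]; [0, 0, 0, 0, 0, 80]] (rows listed top to bottom)


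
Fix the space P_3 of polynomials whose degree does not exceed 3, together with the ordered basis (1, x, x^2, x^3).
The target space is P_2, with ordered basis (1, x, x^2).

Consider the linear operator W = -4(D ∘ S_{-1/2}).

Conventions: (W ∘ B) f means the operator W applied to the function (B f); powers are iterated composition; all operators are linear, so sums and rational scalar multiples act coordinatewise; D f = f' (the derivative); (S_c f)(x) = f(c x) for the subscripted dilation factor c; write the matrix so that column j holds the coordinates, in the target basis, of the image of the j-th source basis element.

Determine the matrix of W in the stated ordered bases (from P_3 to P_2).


image of 1: 0
image of x: 2
image of x^2: -2x
image of x^3: (3/2)x^2
each image's coordinates form column j of the matrix

the matrix is [[0, 2, 0, 0]; [0, 0, -2, 0]; [0, 0, 0, 3/2]] (rows listed top to bottom)


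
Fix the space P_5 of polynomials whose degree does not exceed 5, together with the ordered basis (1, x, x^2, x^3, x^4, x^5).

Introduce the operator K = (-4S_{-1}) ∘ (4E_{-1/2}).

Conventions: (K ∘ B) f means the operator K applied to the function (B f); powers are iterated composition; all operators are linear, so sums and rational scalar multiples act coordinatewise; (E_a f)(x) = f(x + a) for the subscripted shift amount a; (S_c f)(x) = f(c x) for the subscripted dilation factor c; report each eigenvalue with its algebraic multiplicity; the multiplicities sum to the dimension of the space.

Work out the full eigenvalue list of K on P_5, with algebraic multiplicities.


λ = -16 (multiplicity 3), λ = 16 (multiplicity 3)

image of 1: -16
image of x: 16x + 8
image of x^2: -16x^2 - 16x - 4
image of x^3: 16x^3 + 24x^2 + 12x + 2
image of x^4: -16x^4 - 32x^3 - 24x^2 - 8x - 1
image of x^5: 16x^5 + 40x^4 + 40x^3 + 20x^2 + 5x + 1/2
the matrix is upper triangular; its diagonal is (-16, 16, -16, 16, -16, 16)
for a triangular matrix the eigenvalues are the diagonal entries, with algebraic multiplicity their repetition count


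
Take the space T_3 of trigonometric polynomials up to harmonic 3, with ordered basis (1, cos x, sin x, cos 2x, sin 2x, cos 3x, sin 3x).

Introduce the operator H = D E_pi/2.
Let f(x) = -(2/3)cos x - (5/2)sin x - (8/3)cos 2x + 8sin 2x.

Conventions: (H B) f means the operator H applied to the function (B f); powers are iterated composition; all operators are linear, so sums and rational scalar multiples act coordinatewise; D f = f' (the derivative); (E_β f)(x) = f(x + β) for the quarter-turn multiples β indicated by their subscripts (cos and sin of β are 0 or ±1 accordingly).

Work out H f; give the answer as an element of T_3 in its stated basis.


the result is g(x) = (2/3)cos x + (5/2)sin x - 16cos 2x - (16/3)sin 2x

E_pi/2 f = -(5/2)cos x + (2/3)sin x + (8/3)cos 2x - 8sin 2x
D E_pi/2 f = (2/3)cos x + (5/2)sin x - 16cos 2x - (16/3)sin 2x


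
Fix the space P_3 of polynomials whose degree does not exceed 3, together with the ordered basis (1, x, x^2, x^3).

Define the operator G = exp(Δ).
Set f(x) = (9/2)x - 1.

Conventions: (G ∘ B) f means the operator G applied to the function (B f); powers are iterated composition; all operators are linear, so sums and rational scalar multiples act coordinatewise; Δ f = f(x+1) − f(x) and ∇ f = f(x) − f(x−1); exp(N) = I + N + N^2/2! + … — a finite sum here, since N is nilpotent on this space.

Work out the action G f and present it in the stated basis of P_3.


order-1 term: 9/2
the series for exp(Δ) f terminates at order 1
exp(Δ) f = (9/2)x + 7/2

the result is g(x) = (9/2)x + 7/2


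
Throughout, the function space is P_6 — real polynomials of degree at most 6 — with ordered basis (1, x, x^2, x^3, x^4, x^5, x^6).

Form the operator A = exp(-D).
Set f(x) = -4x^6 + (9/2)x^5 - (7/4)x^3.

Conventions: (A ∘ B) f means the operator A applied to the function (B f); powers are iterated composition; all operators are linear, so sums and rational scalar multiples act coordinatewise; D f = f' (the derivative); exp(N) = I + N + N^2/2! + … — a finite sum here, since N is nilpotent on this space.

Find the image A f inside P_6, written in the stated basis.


order-1 term: 24x^5 - (45/2)x^4 + (21/4)x^2
order-2 term: -60x^4 + 45x^3 - (21/4)x
order-3 term: 80x^3 - 45x^2 + 7/4
order-4 term: -60x^2 + (45/2)x
order-5 term: 24x - 9/2
order-6 term: -4
the series for exp(-D) f terminates at order 6
exp(-D) f = -4x^6 + (57/2)x^5 - (165/2)x^4 + (493/4)x^3 - (399/4)x^2 + (165/4)x - 27/4

g(x) = -4x^6 + (57/2)x^5 - (165/2)x^4 + (493/4)x^3 - (399/4)x^2 + (165/4)x - 27/4


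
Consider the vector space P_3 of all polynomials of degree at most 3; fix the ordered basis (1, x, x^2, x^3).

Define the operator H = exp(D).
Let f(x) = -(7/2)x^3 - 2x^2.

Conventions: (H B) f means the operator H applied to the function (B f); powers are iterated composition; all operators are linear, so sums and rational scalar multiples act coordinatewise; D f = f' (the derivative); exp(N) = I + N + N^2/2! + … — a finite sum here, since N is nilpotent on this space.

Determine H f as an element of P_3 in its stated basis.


order-1 term: -(21/2)x^2 - 4x
order-2 term: -(21/2)x - 2
order-3 term: -7/2
the series for exp(D) f terminates at order 3
exp(D) f = -(7/2)x^3 - (25/2)x^2 - (29/2)x - 11/2

g(x) = -(7/2)x^3 - (25/2)x^2 - (29/2)x - 11/2


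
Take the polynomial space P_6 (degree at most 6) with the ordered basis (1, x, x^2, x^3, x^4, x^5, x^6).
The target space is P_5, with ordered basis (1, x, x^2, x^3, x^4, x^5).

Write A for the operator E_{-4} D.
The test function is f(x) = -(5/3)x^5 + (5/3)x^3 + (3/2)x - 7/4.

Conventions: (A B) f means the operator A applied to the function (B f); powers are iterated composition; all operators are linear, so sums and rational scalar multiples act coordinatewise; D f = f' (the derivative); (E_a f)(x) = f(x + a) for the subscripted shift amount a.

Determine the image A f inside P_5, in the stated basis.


the image equals g(x) = -(25/3)x^4 + (400/3)x^3 - 795x^2 + (6280/3)x - 12311/6

D f = -(25/3)x^4 + 5x^2 + 3/2
E_{-4} D f = -(25/3)x^4 + (400/3)x^3 - 795x^2 + (6280/3)x - 12311/6


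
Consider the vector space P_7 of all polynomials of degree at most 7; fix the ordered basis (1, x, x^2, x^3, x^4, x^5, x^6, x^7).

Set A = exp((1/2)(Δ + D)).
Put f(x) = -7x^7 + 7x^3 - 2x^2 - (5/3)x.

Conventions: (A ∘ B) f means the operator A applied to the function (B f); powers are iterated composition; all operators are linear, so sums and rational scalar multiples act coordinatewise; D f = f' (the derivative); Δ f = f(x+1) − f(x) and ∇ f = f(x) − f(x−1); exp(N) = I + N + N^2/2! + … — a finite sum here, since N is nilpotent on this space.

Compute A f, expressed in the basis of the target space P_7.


g(x) = -7x^7 - 49x^6 - (441/2)x^5 - 735x^4 - (7077/4)x^3 - (11831/4)x^2 - (74497/24)x - 18599/12

order-1 term: -49x^6 - (147/2)x^5 - (245/2)x^4 - (245/2)x^3 - (105/2)x^2 - 18x - 8/3
order-2 term: -147x^5 - (735/2)x^4 - (2695/4)x^3 - 735x^2 - (1729/4)x - 114
order-3 term: -245x^4 - 735x^3 - (5145/4)x^2 - (9555/8)x - 3717/8
order-4 term: -245x^3 - 735x^2 - (4165/4)x - 4655/8
order-5 term: -147x^2 - (735/2)x - 1225/4
order-6 term: -49x - 147/2
order-7 term: -7
the series for exp((1/2)(Δ + D)) f terminates at order 7
exp((1/2)(Δ + D)) f = -7x^7 - 49x^6 - (441/2)x^5 - 735x^4 - (7077/4)x^3 - (11831/4)x^2 - (74497/24)x - 18599/12


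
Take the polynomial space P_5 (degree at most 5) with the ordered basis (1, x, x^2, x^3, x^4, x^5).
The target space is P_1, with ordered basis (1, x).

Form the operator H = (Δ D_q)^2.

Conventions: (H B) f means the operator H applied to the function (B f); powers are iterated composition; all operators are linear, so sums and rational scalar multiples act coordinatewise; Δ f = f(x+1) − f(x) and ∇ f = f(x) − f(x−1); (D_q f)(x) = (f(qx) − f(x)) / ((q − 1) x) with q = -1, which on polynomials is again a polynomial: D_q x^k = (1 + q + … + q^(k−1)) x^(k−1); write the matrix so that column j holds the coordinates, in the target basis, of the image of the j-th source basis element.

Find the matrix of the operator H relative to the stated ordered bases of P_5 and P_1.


the matrix is [[0, 0, 0, 0, 0, 4]; [0, 0, 0, 0, 0, 8]] (rows listed top to bottom)

image of 1: 0
image of x: 0
image of x^2: 0
image of x^3: 0
image of x^4: 0
image of x^5: 8x + 4
each image's coordinates form column j of the matrix


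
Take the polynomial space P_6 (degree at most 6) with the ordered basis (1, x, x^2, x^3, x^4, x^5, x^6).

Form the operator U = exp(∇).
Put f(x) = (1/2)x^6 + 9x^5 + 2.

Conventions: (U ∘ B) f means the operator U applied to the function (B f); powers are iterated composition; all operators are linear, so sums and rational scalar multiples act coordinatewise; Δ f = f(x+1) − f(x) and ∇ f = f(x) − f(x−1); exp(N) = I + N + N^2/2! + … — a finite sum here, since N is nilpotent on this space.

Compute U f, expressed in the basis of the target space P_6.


order-1 term: 3x^5 + (75/2)x^4 - 80x^3 + (165/2)x^2 - 42x + 17/2
order-2 term: (15/2)x^4 + 60x^3 - (435/2)x^2 + 270x - 239/2
order-3 term: 10x^3 + 45x^2 - 195x + 180
order-4 term: (15/2)x^2 + 15x - 115/2
order-5 term: 3x + 3/2
order-6 term: 1/2
the series for exp(∇) f terminates at order 6
exp(∇) f = (1/2)x^6 + 12x^5 + 45x^4 - 10x^3 - (165/2)x^2 + 51x + 31/2

the result is g(x) = (1/2)x^6 + 12x^5 + 45x^4 - 10x^3 - (165/2)x^2 + 51x + 31/2


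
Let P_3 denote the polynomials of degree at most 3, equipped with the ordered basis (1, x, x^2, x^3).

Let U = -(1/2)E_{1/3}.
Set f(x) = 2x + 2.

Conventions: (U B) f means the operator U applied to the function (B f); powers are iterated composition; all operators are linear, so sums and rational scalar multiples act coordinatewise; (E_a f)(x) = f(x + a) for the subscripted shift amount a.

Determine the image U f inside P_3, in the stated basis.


the result is g(x) = -x - 4/3

E_{1/3} f = 2x + 8/3
(-(1/2)E_{1/3}) f = -x - 4/3


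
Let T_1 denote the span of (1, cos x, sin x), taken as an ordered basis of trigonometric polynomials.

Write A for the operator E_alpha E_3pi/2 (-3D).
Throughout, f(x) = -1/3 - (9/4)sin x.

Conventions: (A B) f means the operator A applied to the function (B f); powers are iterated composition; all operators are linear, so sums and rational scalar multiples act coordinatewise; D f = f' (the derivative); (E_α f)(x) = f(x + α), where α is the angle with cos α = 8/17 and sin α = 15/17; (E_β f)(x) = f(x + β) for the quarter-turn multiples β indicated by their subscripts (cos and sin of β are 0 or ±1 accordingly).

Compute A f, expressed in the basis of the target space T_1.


g(x) = (405/68)cos x + (54/17)sin x

D f = -(9/4)cos x
(-3D) f = (27/4)cos x
E_3pi/2 (-3D) f = (27/4)sin x
E_alpha E_3pi/2 (-3D) f = (405/68)cos x + (54/17)sin x


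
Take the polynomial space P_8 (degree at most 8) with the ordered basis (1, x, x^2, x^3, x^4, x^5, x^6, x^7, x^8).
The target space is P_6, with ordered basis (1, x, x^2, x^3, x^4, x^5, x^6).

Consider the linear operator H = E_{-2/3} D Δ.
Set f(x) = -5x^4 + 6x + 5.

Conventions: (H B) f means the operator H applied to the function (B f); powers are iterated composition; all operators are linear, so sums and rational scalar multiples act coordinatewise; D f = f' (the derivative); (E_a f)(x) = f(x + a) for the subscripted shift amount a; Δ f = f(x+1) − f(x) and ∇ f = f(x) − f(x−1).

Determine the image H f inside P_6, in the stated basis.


Δ f = -20x^3 - 30x^2 - 20x + 1
D Δ f = -60x^2 - 60x - 20
E_{-2/3} D Δ f = -60x^2 + 20x - 20/3

the result is g(x) = -60x^2 + 20x - 20/3


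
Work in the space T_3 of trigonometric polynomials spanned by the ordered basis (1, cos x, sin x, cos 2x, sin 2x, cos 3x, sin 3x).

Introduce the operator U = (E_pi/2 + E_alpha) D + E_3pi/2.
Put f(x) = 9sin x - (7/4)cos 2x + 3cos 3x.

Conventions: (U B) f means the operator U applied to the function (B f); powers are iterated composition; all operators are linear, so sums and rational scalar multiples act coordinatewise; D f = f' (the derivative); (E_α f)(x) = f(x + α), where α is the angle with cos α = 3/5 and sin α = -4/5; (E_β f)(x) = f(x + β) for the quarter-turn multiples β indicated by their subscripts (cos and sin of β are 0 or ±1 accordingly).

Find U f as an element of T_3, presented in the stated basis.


g(x) = -(18/5)cos x - (9/5)sin x - (161/100)cos 2x - (112/25)sin 2x + (1521/125)cos 3x + (678/125)sin 3x

D f = 9cos x + (7/2)sin 2x - 9sin 3x
E_pi/2 D f = -9sin x - (7/2)sin 2x + 9cos 3x
E_alpha D f = (27/5)cos x + (36/5)sin x - (84/25)cos 2x - (49/50)sin 2x + (396/125)cos 3x + (1053/125)sin 3x
(E_pi/2 + E_alpha) D f = (27/5)cos x - (9/5)sin x - (84/25)cos 2x - (112/25)sin 2x + (1521/125)cos 3x + (1053/125)sin 3x
E_3pi/2 f = -9cos x + (7/4)cos 2x - 3sin 3x
((E_pi/2 + E_alpha) D + E_3pi/2) f = -(18/5)cos x - (9/5)sin x - (161/100)cos 2x - (112/25)sin 2x + (1521/125)cos 3x + (678/125)sin 3x


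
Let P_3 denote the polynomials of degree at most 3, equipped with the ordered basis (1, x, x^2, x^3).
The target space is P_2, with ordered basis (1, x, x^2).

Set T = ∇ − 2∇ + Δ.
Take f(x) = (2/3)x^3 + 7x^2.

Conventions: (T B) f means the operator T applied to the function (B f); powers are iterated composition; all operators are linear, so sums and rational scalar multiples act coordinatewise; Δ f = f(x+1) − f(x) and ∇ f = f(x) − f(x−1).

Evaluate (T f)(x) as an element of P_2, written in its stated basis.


∇ f = 2x^2 + 12x - 19/3
∇ f = 2x^2 + 12x - 19/3
(-2∇) f = -4x^2 - 24x + 38/3
Δ f = 2x^2 + 16x + 23/3
(∇ − 2∇ + Δ) f = 4x + 14

the image equals g(x) = 4x + 14


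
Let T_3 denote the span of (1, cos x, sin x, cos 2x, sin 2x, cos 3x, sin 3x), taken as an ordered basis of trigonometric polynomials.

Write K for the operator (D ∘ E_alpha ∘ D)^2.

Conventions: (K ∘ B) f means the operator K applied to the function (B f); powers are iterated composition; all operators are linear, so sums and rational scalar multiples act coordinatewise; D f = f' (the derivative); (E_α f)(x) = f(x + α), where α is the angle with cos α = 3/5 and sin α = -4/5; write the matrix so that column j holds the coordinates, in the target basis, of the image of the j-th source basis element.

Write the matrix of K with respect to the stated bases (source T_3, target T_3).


image of 1: 0
image of cos x: -(7/25)cos x + (24/25)sin x
image of sin x: -(24/25)cos x - (7/25)sin x
image of cos 2x: -(8432/625)cos 2x - (5376/625)sin 2x
image of sin 2x: (5376/625)cos 2x - (8432/625)sin 2x
image of cos 3x: (951993/15625)cos 3x - (833976/15625)sin 3x
image of sin 3x: (833976/15625)cos 3x + (951993/15625)sin 3x
each image's coordinates form column j of the matrix

the matrix is [[0, 0, 0, 0, 0, 0, 0]; [0, -7/25, -24/25, 0, 0, 0, 0]; [0, 24/25, -7/25, 0, 0, 0, 0]; [0, 0, 0, -8432/625, 5376/625, 0, 0]; [0, 0, 0, -5376/625, -8432/625, 0, 0]; [0, 0, 0, 0, 0, 951993/15625, 833976/15625]; [0, 0, 0, 0, 0, -833976/15625, 951993/15625]] (rows listed top to bottom)


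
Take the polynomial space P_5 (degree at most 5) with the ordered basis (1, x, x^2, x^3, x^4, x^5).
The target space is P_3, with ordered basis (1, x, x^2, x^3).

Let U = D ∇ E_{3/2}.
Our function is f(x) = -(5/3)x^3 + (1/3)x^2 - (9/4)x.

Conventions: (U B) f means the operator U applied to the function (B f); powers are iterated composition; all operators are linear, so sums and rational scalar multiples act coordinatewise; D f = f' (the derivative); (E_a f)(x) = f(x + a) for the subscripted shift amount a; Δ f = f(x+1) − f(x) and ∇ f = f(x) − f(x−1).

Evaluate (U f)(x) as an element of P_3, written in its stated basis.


E_{3/2} f = -(5/3)x^3 - (43/6)x^2 - (25/2)x - 33/4
∇ E_{3/2} f = -5x^2 - (28/3)x - 7
D (∇ E_{3/2}) f = -10x - 28/3

g(x) = -10x - 28/3


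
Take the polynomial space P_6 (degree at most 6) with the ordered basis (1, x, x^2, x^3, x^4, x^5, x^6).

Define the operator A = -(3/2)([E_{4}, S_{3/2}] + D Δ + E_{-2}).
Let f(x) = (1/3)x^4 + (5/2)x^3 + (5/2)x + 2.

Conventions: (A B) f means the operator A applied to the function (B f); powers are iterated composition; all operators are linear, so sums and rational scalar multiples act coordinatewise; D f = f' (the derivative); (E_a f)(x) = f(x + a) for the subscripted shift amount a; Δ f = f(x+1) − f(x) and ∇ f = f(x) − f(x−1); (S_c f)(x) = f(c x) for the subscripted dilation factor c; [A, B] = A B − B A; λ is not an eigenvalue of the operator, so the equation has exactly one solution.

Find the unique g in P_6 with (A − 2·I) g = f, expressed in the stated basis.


write g with unknown coordinates in the stated basis and equate coefficients in (A − 2·I) g = f
solving from the highest basis element down gives g = -(2/21)x^4 + (3/49)x^3 + (8433/686)x^2 + (53598/2401)x - 235640/2401
check: A g = (1/7)x^4 + (257/98)x^3 + (8433/343)x^2 + (226397/4802)x - 466478/2401
so A g − 2·g = (1/3)x^4 + (5/2)x^3 + (5/2)x + 2 = f ✓

the result is g(x) = -(2/21)x^4 + (3/49)x^3 + (8433/686)x^2 + (53598/2401)x - 235640/2401


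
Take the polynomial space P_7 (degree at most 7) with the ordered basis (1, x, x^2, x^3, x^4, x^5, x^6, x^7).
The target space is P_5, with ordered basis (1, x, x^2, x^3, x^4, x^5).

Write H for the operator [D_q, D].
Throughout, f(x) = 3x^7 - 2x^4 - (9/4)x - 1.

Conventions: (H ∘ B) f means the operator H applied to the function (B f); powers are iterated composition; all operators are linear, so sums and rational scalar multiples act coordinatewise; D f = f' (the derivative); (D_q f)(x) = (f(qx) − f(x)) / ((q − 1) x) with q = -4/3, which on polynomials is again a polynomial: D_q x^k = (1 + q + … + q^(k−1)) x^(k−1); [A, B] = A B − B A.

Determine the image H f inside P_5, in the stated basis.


D f = 21x^6 - 8x^3 - 9/4
D_q D f = -(3367/81)x^5 - (104/9)x^2
D_q f = (2653/243)x^6 + (50/27)x^3 - 9/4
D D_q f = (5306/81)x^5 + (50/9)x^2
[D_q, D] f = -(2891/27)x^5 - (154/9)x^2

the image equals g(x) = -(2891/27)x^5 - (154/9)x^2


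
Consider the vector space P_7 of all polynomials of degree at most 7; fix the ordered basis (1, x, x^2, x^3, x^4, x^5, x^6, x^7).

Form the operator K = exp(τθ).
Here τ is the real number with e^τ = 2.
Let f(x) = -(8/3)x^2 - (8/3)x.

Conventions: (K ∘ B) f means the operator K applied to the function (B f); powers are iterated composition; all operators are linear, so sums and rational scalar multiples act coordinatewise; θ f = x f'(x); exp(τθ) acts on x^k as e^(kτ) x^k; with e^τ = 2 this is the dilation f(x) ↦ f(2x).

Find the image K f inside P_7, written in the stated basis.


exp(τθ) x^k = e^(kτ) x^k; with e^τ = 2 this sends x^k to 2^k x^k
x ↦ 2 x
x^2 ↦ 4 x^2
applying this coordinatewise to f: exp(τθ) f = -(32/3)x^2 - (16/3)x

the image equals g(x) = -(32/3)x^2 - (16/3)x


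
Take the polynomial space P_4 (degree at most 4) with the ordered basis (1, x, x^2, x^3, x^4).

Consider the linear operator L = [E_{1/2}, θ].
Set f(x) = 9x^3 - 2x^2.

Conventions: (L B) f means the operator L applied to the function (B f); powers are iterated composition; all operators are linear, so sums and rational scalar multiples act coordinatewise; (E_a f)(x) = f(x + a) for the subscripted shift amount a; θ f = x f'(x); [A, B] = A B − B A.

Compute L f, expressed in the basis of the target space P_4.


θ f = 27x^3 - 4x^2
E_{1/2} θ f = 27x^3 + (73/2)x^2 + (65/4)x + 19/8
E_{1/2} f = 9x^3 + (23/2)x^2 + (19/4)x + 5/8
θ E_{1/2} f = 27x^3 + 23x^2 + (19/4)x
[E_{1/2}, θ] f = (27/2)x^2 + (23/2)x + 19/8

the image equals g(x) = (27/2)x^2 + (23/2)x + 19/8


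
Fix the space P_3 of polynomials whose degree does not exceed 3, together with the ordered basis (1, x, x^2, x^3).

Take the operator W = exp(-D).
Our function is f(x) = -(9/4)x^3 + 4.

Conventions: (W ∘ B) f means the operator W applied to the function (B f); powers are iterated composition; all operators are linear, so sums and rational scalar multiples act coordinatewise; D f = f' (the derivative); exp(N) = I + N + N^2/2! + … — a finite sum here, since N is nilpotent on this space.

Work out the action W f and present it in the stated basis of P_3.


order-1 term: (27/4)x^2
order-2 term: -(27/4)x
order-3 term: 9/4
the series for exp(-D) f terminates at order 3
exp(-D) f = -(9/4)x^3 + (27/4)x^2 - (27/4)x + 25/4

g(x) = -(9/4)x^3 + (27/4)x^2 - (27/4)x + 25/4


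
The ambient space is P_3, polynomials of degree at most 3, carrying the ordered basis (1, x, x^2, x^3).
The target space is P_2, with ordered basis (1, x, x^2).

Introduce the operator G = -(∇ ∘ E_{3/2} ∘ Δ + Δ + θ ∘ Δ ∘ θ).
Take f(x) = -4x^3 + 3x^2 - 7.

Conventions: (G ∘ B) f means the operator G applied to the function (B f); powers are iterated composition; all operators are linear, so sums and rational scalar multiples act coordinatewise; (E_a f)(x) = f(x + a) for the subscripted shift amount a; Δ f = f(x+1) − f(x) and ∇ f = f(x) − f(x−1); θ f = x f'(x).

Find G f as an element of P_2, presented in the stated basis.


Δ f = -12x^2 - 6x - 1
E_{3/2} Δ f = -12x^2 - 42x - 37
∇ E_{3/2} Δ f = -24x - 30
Δ f = -12x^2 - 6x - 1
θ f = -12x^3 + 6x^2
Δ θ f = -36x^2 - 24x - 6
θ Δ θ f = -72x^2 - 24x
(∇ ∘ E_{3/2} ∘ Δ + Δ + θ ∘ Δ ∘ θ) f = -84x^2 - 54x - 31
(-(∇ ∘ E_{3/2} ∘ Δ + Δ + θ ∘ Δ ∘ θ)) f = 84x^2 + 54x + 31

the result is g(x) = 84x^2 + 54x + 31


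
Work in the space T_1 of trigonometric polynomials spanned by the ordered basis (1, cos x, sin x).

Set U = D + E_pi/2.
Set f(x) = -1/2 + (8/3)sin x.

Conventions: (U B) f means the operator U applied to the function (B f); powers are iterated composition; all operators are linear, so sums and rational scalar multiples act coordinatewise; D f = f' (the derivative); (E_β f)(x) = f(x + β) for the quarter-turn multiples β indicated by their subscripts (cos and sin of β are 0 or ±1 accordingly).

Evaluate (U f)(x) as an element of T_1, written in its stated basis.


D f = (8/3)cos x
E_pi/2 f = -1/2 + (8/3)cos x
(D + E_pi/2) f = -1/2 + (16/3)cos x

the result is g(x) = -1/2 + (16/3)cos x


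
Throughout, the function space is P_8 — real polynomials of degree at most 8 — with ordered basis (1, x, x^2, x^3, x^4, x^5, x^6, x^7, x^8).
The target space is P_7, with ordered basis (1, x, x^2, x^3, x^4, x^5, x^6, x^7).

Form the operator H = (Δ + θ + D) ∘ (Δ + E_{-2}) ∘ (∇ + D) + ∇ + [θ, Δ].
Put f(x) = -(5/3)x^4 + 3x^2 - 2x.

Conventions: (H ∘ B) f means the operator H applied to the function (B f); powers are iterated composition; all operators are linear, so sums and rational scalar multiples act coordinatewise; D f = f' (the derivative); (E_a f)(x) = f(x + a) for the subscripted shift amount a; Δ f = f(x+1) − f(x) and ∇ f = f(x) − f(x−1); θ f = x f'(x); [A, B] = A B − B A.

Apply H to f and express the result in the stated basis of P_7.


∇ f = -(20/3)x^3 + 10x^2 - (2/3)x - 10/3
D f = -(20/3)x^3 + 6x - 2
(∇ + D) f = -(40/3)x^3 + 10x^2 + (16/3)x - 16/3
Δ (∇ + D) f = -40x^2 - 20x + 2
E_{-2} (∇ + D) f = -(40/3)x^3 + 90x^2 - (584/3)x + 392/3
(Δ + E_{-2}) (∇ + D) f = -(40/3)x^3 + 50x^2 - (644/3)x + 398/3
Δ (Δ + E_{-2}) (∇ + D) f = -40x^2 + 60x - 178
θ (Δ + E_{-2}) (∇ + D) f = -40x^3 + 100x^2 - (644/3)x
D (Δ + E_{-2}) (∇ + D) f = -40x^2 + 100x - 644/3
(Δ + θ + D) (Δ + E_{-2}) (∇ + D) f = -40x^3 + 20x^2 - (164/3)x - 1178/3
∇ f = -(20/3)x^3 + 10x^2 - (2/3)x - 10/3
Δ f = -(20/3)x^3 - 10x^2 - (2/3)x - 2/3
θ Δ f = -20x^3 - 20x^2 - (2/3)x
θ f = -(20/3)x^4 + 6x^2 - 2x
Δ θ f = -(80/3)x^3 - 40x^2 - (44/3)x - 8/3
[θ, Δ] f = (20/3)x^3 + 20x^2 + 14x + 8/3
((Δ + θ + D) ∘ (Δ + E_{-2}) ∘ (∇ + D) + ∇ + [θ, Δ]) f = -40x^3 + 50x^2 - (124/3)x - 1180/3

the result is g(x) = -40x^3 + 50x^2 - (124/3)x - 1180/3


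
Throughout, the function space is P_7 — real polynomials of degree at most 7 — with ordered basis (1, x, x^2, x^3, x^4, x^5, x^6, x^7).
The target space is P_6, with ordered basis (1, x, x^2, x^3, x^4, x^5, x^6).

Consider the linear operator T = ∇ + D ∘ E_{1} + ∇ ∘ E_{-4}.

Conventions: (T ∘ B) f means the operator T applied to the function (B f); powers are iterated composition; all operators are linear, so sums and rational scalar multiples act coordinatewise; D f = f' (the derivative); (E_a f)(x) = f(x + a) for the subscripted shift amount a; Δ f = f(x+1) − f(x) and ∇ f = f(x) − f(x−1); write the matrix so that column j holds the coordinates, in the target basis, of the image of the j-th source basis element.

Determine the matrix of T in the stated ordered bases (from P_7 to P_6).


the matrix is [[0, 3, -8, 65, -366, 2107, -11524, 61749]; [0, 0, 6, -24, 260, -1830, 12642, -80668]; [0, 0, 0, 9, -48, 650, -5490, 44247]; [0, 0, 0, 0, 12, -80, 1300, -12810]; [0, 0, 0, 0, 0, 15, -120, 2275]; [0, 0, 0, 0, 0, 0, 18, -168]; [0, 0, 0, 0, 0, 0, 0, 21]] (rows listed top to bottom)

image of 1: 0
image of x: 3
image of x^2: 6x - 8
image of x^3: 9x^2 - 24x + 65
image of x^4: 12x^3 - 48x^2 + 260x - 366
image of x^5: 15x^4 - 80x^3 + 650x^2 - 1830x + 2107
image of x^6: 18x^5 - 120x^4 + 1300x^3 - 5490x^2 + 12642x - 11524
image of x^7: 21x^6 - 168x^5 + 2275x^4 - 12810x^3 + 44247x^2 - 80668x + 61749
each image's coordinates form column j of the matrix


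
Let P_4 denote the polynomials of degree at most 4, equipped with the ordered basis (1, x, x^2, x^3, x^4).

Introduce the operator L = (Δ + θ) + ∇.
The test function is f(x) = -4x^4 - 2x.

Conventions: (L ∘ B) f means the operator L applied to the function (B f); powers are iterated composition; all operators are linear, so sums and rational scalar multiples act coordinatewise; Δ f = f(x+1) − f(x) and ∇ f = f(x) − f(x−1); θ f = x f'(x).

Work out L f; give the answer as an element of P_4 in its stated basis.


g(x) = -16x^4 - 32x^3 - 34x - 4

Δ f = -16x^3 - 24x^2 - 16x - 6
θ f = -16x^4 - 2x
(Δ + θ) f = -16x^4 - 16x^3 - 24x^2 - 18x - 6
∇ f = -16x^3 + 24x^2 - 16x + 2
((Δ + θ) + ∇) f = -16x^4 - 32x^3 - 34x - 4


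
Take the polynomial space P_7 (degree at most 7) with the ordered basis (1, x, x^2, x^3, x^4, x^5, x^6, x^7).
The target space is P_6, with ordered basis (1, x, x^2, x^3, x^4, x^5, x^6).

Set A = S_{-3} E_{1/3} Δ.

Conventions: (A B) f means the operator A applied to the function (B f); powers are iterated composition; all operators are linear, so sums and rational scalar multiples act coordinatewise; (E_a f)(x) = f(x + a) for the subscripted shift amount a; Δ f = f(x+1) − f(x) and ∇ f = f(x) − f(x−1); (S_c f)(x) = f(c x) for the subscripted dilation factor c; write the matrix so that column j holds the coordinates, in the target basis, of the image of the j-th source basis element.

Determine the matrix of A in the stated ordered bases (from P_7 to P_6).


the matrix is [[0, 1, 5/3, 7/3, 85/27, 341/81, 455/81, 5461/729]; [0, 0, -6, -15, -28, -425/9, -682/9, -3185/27]; [0, 0, 0, 27, 90, 210, 425, 2387/3]; [0, 0, 0, 0, -108, -450, -1260, -2975]; [0, 0, 0, 0, 0, 405, 2025, 6615]; [0, 0, 0, 0, 0, 0, -1458, -8505]; [0, 0, 0, 0, 0, 0, 0, 5103]] (rows listed top to bottom)

image of 1: 0
image of x: 1
image of x^2: -6x + 5/3
image of x^3: 27x^2 - 15x + 7/3
image of x^4: -108x^3 + 90x^2 - 28x + 85/27
image of x^5: 405x^4 - 450x^3 + 210x^2 - (425/9)x + 341/81
image of x^6: -1458x^5 + 2025x^4 - 1260x^3 + 425x^2 - (682/9)x + 455/81
image of x^7: 5103x^6 - 8505x^5 + 6615x^4 - 2975x^3 + (2387/3)x^2 - (3185/27)x + 5461/729
each image's coordinates form column j of the matrix


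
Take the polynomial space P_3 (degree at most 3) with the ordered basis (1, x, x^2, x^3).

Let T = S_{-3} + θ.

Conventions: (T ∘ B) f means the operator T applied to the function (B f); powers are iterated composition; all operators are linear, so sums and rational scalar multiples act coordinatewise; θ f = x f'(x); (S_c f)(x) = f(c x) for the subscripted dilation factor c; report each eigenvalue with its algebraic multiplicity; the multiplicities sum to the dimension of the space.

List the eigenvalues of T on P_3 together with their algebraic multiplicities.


image of 1: 1
image of x: -2x
image of x^2: 11x^2
image of x^3: -24x^3
the matrix is upper triangular; its diagonal is (1, -2, 11, -24)
for a triangular matrix the eigenvalues are the diagonal entries, with algebraic multiplicity their repetition count

λ = -24 (multiplicity 1), λ = -2 (multiplicity 1), λ = 1 (multiplicity 1), λ = 11 (multiplicity 1)


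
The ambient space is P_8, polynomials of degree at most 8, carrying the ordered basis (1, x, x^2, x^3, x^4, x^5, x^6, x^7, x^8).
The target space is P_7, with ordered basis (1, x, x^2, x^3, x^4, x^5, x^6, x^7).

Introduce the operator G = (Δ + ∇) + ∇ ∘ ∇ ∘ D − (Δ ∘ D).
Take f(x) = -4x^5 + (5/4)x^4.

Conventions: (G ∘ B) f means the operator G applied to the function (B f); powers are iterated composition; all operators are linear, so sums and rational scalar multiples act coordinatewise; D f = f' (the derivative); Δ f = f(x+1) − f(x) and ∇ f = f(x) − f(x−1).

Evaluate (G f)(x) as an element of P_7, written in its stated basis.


g(x) = -40x^4 + 90x^3 - 215x^2 + 585x - 303

Δ f = -20x^4 - 35x^3 - (65/2)x^2 - 15x - 11/4
∇ f = -20x^4 + 45x^3 - (95/2)x^2 + 25x - 21/4
(Δ + ∇) f = -40x^4 + 10x^3 - 80x^2 + 10x - 8
D f = -20x^4 + 5x^3
∇ D f = -80x^3 + 135x^2 - 95x + 25
∇ ∇ D f = -240x^2 + 510x - 310
D f = -20x^4 + 5x^3
Δ D f = -80x^3 - 105x^2 - 65x - 15
(-(Δ ∘ D)) f = 80x^3 + 105x^2 + 65x + 15
((Δ + ∇) + ∇ ∘ ∇ ∘ D − (Δ ∘ D)) f = -40x^4 + 90x^3 - 215x^2 + 585x - 303


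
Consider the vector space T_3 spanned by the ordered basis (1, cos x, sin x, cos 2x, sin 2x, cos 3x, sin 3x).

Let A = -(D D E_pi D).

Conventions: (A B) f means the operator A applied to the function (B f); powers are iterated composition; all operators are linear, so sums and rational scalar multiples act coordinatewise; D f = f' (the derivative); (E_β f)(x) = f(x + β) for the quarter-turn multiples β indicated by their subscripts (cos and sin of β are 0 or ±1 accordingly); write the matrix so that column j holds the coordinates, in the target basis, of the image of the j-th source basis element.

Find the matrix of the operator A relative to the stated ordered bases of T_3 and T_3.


the matrix is [[0, 0, 0, 0, 0, 0, 0]; [0, 0, -1, 0, 0, 0, 0]; [0, 1, 0, 0, 0, 0, 0]; [0, 0, 0, 0, 8, 0, 0]; [0, 0, 0, -8, 0, 0, 0]; [0, 0, 0, 0, 0, 0, -27]; [0, 0, 0, 0, 0, 27, 0]] (rows listed top to bottom)

image of 1: 0
image of cos x: sin x
image of sin x: -cos x
image of cos 2x: -8sin 2x
image of sin 2x: 8cos 2x
image of cos 3x: 27sin 3x
image of sin 3x: -27cos 3x
each image's coordinates form column j of the matrix


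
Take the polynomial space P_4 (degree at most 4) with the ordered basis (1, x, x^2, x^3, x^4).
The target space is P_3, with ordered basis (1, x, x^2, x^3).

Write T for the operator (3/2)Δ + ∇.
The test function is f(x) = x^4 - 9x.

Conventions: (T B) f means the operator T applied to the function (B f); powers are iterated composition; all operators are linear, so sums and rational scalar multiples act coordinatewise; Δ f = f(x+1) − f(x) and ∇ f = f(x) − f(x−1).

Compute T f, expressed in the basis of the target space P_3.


the result is g(x) = 10x^3 + 3x^2 + 10x - 22

Δ f = 4x^3 + 6x^2 + 4x - 8
((3/2)Δ) f = 6x^3 + 9x^2 + 6x - 12
∇ f = 4x^3 - 6x^2 + 4x - 10
((3/2)Δ + ∇) f = 10x^3 + 3x^2 + 10x - 22


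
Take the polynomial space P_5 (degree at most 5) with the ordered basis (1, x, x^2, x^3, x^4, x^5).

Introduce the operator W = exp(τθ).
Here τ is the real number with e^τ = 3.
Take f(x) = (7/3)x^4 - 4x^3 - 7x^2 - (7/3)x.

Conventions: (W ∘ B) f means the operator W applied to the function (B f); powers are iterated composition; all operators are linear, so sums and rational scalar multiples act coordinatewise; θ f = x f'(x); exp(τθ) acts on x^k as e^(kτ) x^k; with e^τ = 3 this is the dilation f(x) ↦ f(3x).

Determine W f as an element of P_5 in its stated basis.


exp(τθ) x^k = e^(kτ) x^k; with e^τ = 3 this sends x^k to 3^k x^k
x ↦ 3 x
x^2 ↦ 9 x^2
x^3 ↦ 27 x^3
x^4 ↦ 81 x^4
applying this coordinatewise to f: exp(τθ) f = 189x^4 - 108x^3 - 63x^2 - 7x

g(x) = 189x^4 - 108x^3 - 63x^2 - 7x


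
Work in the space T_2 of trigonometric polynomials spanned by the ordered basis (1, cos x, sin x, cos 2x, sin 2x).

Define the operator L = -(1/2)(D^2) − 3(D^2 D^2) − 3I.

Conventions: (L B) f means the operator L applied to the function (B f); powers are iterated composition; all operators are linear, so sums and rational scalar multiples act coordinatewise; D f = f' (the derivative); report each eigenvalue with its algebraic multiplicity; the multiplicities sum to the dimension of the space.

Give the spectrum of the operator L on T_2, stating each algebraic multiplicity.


image of 1: -3
image of cos x: -(11/2)cos x
image of sin x: -(11/2)sin x
image of cos 2x: -49cos 2x
image of sin 2x: -49sin 2x
the matrix is diagonal; its diagonal is (-3, -11/2, -11/2, -49, -49)
for a triangular matrix the eigenvalues are the diagonal entries, with algebraic multiplicity their repetition count

λ = -49 (multiplicity 2), λ = -11/2 (multiplicity 2), λ = -3 (multiplicity 1)


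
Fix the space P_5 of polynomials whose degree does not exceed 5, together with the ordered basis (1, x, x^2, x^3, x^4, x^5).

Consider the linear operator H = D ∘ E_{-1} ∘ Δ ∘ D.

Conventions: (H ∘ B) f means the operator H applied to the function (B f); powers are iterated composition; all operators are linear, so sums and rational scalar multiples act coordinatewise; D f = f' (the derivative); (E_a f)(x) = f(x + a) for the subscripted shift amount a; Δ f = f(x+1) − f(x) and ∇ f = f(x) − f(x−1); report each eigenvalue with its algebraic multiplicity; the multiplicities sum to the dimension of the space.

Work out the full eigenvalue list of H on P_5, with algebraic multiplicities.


image of 1: 0
image of x: 0
image of x^2: 0
image of x^3: 6
image of x^4: 24x - 12
image of x^5: 60x^2 - 60x + 20
the matrix is upper triangular; its diagonal is (0, 0, 0, 0, 0, 0)
for a triangular matrix the eigenvalues are the diagonal entries, with algebraic multiplicity their repetition count

λ = 0 (multiplicity 6)


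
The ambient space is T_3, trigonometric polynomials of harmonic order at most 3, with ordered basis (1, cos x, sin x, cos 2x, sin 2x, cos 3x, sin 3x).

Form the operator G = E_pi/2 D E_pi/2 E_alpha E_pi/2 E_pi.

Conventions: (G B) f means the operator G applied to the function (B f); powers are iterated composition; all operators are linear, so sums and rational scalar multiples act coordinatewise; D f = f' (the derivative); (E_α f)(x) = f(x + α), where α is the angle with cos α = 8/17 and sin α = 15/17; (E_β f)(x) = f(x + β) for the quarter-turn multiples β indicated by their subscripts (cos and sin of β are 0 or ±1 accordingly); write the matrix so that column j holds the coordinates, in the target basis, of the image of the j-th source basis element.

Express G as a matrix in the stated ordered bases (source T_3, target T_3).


image of 1: 0
image of cos x: -(8/17)cos x + (15/17)sin x
image of sin x: -(15/17)cos x - (8/17)sin x
image of cos 2x: (480/289)cos 2x - (322/289)sin 2x
image of sin 2x: (322/289)cos 2x + (480/289)sin 2x
image of cos 3x: -(14664/4913)cos 3x + (1485/4913)sin 3x
image of sin 3x: -(1485/4913)cos 3x - (14664/4913)sin 3x
each image's coordinates form column j of the matrix

the matrix is [[0, 0, 0, 0, 0, 0, 0]; [0, -8/17, -15/17, 0, 0, 0, 0]; [0, 15/17, -8/17, 0, 0, 0, 0]; [0, 0, 0, 480/289, 322/289, 0, 0]; [0, 0, 0, -322/289, 480/289, 0, 0]; [0, 0, 0, 0, 0, -14664/4913, -1485/4913]; [0, 0, 0, 0, 0, 1485/4913, -14664/4913]] (rows listed top to bottom)


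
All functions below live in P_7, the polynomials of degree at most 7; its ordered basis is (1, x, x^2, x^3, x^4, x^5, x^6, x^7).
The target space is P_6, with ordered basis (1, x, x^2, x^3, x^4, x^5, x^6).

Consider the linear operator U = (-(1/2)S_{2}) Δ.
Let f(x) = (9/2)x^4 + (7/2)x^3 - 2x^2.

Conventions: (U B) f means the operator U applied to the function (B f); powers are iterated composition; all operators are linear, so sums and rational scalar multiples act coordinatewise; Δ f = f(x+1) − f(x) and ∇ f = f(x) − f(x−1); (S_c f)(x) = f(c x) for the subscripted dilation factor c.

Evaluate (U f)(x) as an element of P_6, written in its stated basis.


the result is g(x) = -72x^3 - 75x^2 - (49/2)x - 3

Δ f = 18x^3 + (75/2)x^2 + (49/2)x + 6
S_{2} Δ f = 144x^3 + 150x^2 + 49x + 6
(-(1/2)S_{2}) Δ f = -72x^3 - 75x^2 - (49/2)x - 3
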